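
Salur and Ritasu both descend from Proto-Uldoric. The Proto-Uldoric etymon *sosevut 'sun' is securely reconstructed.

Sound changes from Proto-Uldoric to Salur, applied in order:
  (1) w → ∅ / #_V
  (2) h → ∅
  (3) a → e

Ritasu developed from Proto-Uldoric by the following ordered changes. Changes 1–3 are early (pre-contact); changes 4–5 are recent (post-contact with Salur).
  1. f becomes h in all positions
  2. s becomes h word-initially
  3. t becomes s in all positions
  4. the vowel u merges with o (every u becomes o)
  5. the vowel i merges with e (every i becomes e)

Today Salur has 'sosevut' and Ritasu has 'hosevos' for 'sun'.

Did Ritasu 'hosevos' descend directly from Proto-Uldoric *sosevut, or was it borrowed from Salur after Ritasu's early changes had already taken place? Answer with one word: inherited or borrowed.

inherited

If inherited, *sosevut would pass through all of Ritasu's changes:
Ritasu: start from *sosevut.
  rule 1: no change — sosevut
  rule 2 (debuccalisation): sosevut → hosevut
  rule 3 (unconditioned shift): hosevut → hosevus
  rule 4 (vowel merger): hosevus → hosevos
  rule 5: no change — hosevos
  ⇒ Ritasu hosevos
If borrowed from Salur 'sosevut' after the early changes, it would undergo only the recent ones:
  rule 4 (vowel merger): sosevut → sosevot
  rule 5 (vowel merger): no change (sosevot)
  ⇒ as a loan: sosevot
Ritasu 'hosevos' matches the inherited outcome exactly, so it is an inherited cognate, not a loan.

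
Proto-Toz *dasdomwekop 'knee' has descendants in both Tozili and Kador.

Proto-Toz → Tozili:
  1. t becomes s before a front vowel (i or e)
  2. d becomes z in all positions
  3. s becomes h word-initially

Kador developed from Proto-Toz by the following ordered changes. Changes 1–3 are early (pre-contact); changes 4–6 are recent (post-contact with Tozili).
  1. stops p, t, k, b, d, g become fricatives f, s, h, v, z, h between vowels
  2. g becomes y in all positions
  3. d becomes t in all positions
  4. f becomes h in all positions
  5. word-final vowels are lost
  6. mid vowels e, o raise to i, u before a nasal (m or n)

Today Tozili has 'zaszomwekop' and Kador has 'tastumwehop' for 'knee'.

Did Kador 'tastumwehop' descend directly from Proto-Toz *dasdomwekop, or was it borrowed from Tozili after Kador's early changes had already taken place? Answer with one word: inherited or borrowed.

If inherited, *dasdomwekop would pass through all of Kador's changes:
Kador: start from *dasdomwekop.
  rule 1 (intervocalic lenition): dasdomwekop → dasdomwehop
  rule 2: no change — dasdomwehop
  rule 3 (unconditioned shift): dasdomwehop → tastomwehop
  rule 4: no change — tastomwehop
  rule 5: no change — tastomwehop
  rule 6 (pre-nasal raising): tastomwehop → tastumwehop
  ⇒ Kador tastumwehop
If borrowed from Tozili 'zaszomwekop' after the early changes, it would undergo only the recent ones:
  rule 4 (unconditioned shift): no change (zaszomwekop)
  rule 5 (apocope): no change (zaszomwekop)
  rule 6 (pre-nasal raising): zaszomwekop → zaszumwekop
  ⇒ as a loan: zaszumwekop
Kador 'tastumwehop' matches the inherited outcome exactly, so it is an inherited cognate, not a loan.

inherited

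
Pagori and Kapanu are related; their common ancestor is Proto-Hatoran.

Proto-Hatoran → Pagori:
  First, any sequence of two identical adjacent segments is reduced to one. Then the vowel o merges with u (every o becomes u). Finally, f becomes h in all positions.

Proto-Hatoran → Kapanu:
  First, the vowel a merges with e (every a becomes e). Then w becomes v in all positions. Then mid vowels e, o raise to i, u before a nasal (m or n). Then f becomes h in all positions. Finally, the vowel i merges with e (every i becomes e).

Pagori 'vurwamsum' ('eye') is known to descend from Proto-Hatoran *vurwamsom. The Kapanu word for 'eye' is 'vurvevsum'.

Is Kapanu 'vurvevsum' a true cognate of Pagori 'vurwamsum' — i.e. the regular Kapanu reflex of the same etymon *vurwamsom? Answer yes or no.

Derive the expected Kapanu reflex of *vurwamsom:
Kapanu: *vurwamsom
  vurwamsom → vurwemsom   [vowel merger]
  vurwemsom → vurvemsom   [unconditioned shift]
  vurvemsom → vurvimsum   [pre-nasal raising]
  vurvimsum (rule 4 does not apply)
  vurvimsum → vurvemsum   [vowel merger]
  giving Kapanu vurvemsum.
The regular Kapanu reflex would be 'vurvemsum', but the attested form is 'vurvevsum'. The correspondence is irregular, so they are not cognates (the Kapanu form has a different source).

no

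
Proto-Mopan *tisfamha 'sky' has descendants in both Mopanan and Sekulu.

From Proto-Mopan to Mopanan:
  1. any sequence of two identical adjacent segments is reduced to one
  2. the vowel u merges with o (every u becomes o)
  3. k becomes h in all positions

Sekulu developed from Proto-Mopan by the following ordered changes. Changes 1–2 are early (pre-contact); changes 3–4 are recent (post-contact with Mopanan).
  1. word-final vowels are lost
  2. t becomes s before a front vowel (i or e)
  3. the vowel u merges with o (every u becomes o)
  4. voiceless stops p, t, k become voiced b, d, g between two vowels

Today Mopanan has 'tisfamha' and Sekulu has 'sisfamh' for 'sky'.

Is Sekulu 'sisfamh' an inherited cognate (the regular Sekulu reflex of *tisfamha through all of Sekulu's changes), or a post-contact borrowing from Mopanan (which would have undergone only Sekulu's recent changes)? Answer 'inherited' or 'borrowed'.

inherited

If inherited, *tisfamha would pass through all of Sekulu's changes:
Sekulu: *tisfamha > tisfamh > sisfamh  (by apocope, palatalisation)
If borrowed from Mopanan 'tisfamha' after the early changes, it would undergo only the recent ones:
  rule 3 (vowel merger): no change (tisfamha)
  rule 4 (intervocalic voicing): no change (tisfamha)
  ⇒ as a loan: tisfamha
Sekulu 'sisfamh' matches the inherited outcome exactly, so it is an inherited cognate, not a loan.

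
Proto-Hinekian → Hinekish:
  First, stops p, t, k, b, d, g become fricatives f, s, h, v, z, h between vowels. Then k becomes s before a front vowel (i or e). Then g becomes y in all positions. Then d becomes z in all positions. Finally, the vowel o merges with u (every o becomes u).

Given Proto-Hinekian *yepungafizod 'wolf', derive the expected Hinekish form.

yefunyafizuz

Hinekish: *yepungafizod
  yepungafizod → yefungafizod   [intervocalic lenition]
  yefungafizod (rule 2 does not apply)
  yefungafizod → yefunyafizod   [unconditioned shift]
  yefunyafizod → yefunyafizoz   [unconditioned shift]
  yefunyafizoz → yefunyafizuz   [vowel merger]
  giving Hinekish yefunyafizuz.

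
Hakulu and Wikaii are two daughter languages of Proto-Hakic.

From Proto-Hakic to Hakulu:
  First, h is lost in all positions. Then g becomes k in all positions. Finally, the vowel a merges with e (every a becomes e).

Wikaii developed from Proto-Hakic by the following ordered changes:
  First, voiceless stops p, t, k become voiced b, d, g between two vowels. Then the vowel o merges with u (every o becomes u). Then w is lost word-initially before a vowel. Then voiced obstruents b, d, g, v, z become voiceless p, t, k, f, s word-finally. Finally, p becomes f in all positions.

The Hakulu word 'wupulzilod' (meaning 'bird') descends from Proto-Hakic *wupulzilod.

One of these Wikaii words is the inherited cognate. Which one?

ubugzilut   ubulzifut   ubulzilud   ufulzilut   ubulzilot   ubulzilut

Wikaii: *wupulzilod
  wupulzilod → wubulzilod   [intervocalic voicing]
  wubulzilod → wubulzilud   [vowel merger]
  wubulzilud → ubulzilud   [glide loss]
  ubulzilud → ubulzilut   [final devoicing]
  ubulzilut (rule 5 does not apply)
  giving Wikaii ubulzilut.
Only 'ubulzilut' matches the regular Wikaii development of *wupulzilod.

ubulzilut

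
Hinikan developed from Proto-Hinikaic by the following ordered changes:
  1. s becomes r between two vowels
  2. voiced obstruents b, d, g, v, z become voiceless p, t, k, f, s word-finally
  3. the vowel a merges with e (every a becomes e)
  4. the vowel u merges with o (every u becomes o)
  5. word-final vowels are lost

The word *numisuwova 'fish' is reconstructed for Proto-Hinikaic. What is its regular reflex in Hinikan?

Hinikan: *numisuwova
  numisuwova → numiruwova   [rhotacism]
  numiruwova (rule 2 does not apply)
  numiruwova → numiruwove   [vowel merger]
  numiruwove → nomirowove   [vowel merger]
  nomirowove → nomirowov   [apocope]
  giving Hinikan nomirowov.

nomirowov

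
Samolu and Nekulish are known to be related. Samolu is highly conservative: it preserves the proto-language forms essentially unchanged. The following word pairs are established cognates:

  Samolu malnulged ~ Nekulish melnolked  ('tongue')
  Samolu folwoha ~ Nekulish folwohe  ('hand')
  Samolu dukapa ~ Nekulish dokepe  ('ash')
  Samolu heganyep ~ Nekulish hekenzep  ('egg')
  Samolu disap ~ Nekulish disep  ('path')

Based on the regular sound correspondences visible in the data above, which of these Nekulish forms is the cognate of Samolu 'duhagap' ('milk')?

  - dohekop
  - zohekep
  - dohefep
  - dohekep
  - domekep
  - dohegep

dohekep

malnulged ~ melnolked, dukapa ~ dokepe — Samolu u corresponds to Nekulish o after a consonant, before a consonant other than r, m, n, p, b, f, v.
malnulged ~ melnolked — Samolu a corresponds to Nekulish e after a consonant, before a consonant other than r, m, n, p, b, f, v.
heganyep ~ hekenzep — Samolu g corresponds to Nekulish k between vowels (before a back vowel).
dukapa ~ dokepe, disap ~ disep — Samolu a corresponds to Nekulish e after a consonant, before a labial obstruent.
Applying these to Samolu 'duhagap':
  duhagap → dohagap   (u→o after a consonant, before a consonant other than r, m, n, p, b, f, v)
  dohagap → dohegap   (a→e after a consonant, before a consonant other than r, m, n, p, b, f, v)
  dohegap → dohekap   (g→k between vowels (before a back vowel))
  dohekap → dohekep   (a→e after a consonant, before a labial obstruent)
So the Nekulish cognate is 'dohekep'.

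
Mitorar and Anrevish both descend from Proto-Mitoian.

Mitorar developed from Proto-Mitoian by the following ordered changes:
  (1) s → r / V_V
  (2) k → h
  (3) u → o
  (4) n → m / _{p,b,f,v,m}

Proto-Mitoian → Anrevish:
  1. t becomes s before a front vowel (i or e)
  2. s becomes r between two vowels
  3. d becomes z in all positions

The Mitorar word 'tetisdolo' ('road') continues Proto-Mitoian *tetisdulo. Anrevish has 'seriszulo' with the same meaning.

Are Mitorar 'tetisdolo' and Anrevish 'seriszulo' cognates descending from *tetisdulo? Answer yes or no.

Derive the expected Anrevish reflex of *tetisdulo:
Anrevish: *tetisdulo > sesisdulo > serisdulo > seriszulo  (by palatalisation, rhotacism, unconditioned shift)
Anrevish 'seriszulo' matches the regular reflex exactly, so the pair is cognate.

yes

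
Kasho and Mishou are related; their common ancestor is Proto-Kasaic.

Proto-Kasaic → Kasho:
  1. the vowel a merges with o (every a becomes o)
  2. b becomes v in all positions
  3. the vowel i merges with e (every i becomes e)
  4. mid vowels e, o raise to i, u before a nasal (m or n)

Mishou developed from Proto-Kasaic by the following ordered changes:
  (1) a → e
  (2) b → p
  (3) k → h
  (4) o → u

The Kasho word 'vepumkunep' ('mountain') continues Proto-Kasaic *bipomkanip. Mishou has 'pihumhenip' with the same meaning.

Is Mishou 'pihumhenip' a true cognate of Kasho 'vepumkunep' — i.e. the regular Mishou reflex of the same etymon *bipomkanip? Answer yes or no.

Derive the expected Mishou reflex of *bipomkanip:
Mishou: start from *bipomkanip.
  rule 1 (vowel merger): bipomkanip → bipomkenip
  rule 2 (unconditioned shift): bipomkenip → pipomkenip
  rule 3 (unconditioned shift): pipomkenip → pipomhenip
  rule 4 (vowel merger): pipomhenip → pipumhenip
  ⇒ Mishou pipumhenip
The regular Mishou reflex would be 'pipumhenip', but the attested form is 'pihumhenip'. The correspondence is irregular, so they are not cognates (the Mishou form has a different source).

no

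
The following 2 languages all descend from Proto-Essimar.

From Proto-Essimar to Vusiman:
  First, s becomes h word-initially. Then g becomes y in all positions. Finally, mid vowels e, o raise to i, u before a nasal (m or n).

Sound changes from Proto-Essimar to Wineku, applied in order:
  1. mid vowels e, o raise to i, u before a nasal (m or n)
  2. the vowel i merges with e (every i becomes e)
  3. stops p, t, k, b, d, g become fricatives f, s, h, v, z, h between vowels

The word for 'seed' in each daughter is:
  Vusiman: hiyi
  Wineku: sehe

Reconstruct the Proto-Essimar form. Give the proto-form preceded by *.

Position 1: Vusiman has h, Wineku has s. Taking the neighbouring segments as reconstructed: Vusiman h could go back to *s or *h; Wineku s can only go back to *s — the one source consistent with every daughter is *s.
Position 3: Vusiman has y, Wineku has h. Taking the neighbouring segments as reconstructed: Vusiman y could go back to *g or *y; Wineku h could go back to *k or *g or *h — the one source consistent with every daughter is *g.
Position 2: Vusiman has i, Wineku has e. Taking the neighbouring segments as reconstructed: Vusiman i can only go back to *i; Wineku e could go back to *e or *i — the one source consistent with every daughter is *i.
Verify the candidate proto-form against each daughter:
Vusiman: start from *sigi.
  rule 1 (debuccalisation): sigi → higi
  rule 2 (unconditioned shift): higi → hiyi
  rule 3: no change — hiyi
  ⇒ Vusiman hiyi
Wineku: start from *sigi.
  rule 1: no change — sigi
  rule 2 (vowel merger): sigi → sege
  rule 3 (intervocalic lenition): sege → sehe
  ⇒ Wineku sehe
No other proto-form is consistent with every reflex, so the reconstruction is *sigi.

*sigi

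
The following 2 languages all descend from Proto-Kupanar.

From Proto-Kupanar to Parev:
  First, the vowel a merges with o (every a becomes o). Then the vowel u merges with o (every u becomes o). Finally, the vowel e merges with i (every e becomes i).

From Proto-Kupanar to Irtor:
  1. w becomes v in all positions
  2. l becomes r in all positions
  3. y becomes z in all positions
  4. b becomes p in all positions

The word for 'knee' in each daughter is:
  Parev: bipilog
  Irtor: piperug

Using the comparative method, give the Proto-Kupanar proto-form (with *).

Position 5: Parev has l, Irtor has r. Parev preserves l here (none of its changes turn any other segment into l), so the proto-segment is *l.
Position 4: Parev has i, Irtor has e. Irtor preserves e here (none of its changes turn any other segment into e), so the proto-segment is *e.
This points to *bipelug. Verify forward in each daughter:
Parev: *bipelug > bipelog > bipilog  (by vowel merger, vowel merger)
Irtor: *bipelug
  bipelug (rule 1 does not apply)
  bipelug → biperug   [unconditioned shift]
  biperug (rule 3 does not apply)
  biperug → piperug   [unconditioned shift]
  giving Irtor piperug.
Only *bipelug yields all of Parev bipilog, Irtor piperug.

*bipelug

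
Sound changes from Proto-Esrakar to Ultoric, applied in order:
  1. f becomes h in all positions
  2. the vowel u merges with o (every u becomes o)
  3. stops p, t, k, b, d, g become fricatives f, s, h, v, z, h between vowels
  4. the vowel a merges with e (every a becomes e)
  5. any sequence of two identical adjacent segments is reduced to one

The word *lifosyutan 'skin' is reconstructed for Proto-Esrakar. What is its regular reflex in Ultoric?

Ultoric: *lifosyutan > lihosyutan > lihosyotan > lihosyosan > lihosyosen  (by unconditioned shift, vowel merger, intervocalic lenition, vowel merger)

lihosyosen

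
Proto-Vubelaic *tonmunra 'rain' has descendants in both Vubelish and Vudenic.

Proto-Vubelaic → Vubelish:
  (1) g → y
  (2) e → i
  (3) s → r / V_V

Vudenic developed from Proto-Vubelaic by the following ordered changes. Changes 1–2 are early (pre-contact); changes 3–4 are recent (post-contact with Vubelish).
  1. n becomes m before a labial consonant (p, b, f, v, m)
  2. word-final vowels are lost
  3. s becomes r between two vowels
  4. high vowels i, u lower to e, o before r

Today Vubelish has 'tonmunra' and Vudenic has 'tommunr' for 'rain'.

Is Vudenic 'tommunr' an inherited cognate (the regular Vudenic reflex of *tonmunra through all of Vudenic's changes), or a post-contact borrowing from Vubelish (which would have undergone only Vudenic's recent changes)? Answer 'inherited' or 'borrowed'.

inherited

If inherited, *tonmunra would pass through all of Vudenic's changes:
Vudenic: *tonmunra
  tonmunra → tommunra   [nasal place assimilation]
  tommunra → tommunr   [apocope]
  tommunr (rule 3 does not apply)
  tommunr (rule 4 does not apply)
  giving Vudenic tommunr.
If borrowed from Vubelish 'tonmunra' after the early changes, it would undergo only the recent ones:
  rule 3 (rhotacism): no change (tonmunra)
  rule 4 (pre-rhotic lowering): no change (tonmunra)
  ⇒ as a loan: tonmunra
Vudenic 'tommunr' matches the inherited outcome exactly, so it is an inherited cognate, not a loan.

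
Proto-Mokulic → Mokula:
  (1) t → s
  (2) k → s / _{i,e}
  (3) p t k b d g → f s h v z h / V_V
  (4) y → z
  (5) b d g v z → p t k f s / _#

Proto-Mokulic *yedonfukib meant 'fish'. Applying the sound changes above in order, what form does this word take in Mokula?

Mokula: *yedonfukib
  yedonfukib (rule 1 does not apply)
  yedonfukib → yedonfusib   [palatalisation]
  yedonfusib → yezonfusib   [intervocalic lenition]
  yezonfusib → zezonfusib   [unconditioned shift]
  zezonfusib → zezonfusip   [final devoicing]
  giving Mokula zezonfusip.

zezonfusip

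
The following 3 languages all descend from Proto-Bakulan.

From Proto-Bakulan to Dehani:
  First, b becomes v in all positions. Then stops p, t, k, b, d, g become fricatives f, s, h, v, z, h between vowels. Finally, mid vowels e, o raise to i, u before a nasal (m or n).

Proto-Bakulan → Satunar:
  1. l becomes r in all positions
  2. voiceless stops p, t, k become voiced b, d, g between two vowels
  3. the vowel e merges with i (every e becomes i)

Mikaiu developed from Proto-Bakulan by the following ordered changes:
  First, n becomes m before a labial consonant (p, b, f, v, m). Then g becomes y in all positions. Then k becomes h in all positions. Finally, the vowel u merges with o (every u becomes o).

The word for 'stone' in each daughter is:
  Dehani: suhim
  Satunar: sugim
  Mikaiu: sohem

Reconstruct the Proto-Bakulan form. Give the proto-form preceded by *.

*sukem

Position 4: Dehani has i, Satunar has i, Mikaiu has e. Mikaiu preserves e here (none of its changes turn any other segment into e), so the proto-segment is *e.
Position 2: Dehani has u, Satunar has u, Mikaiu has o. Satunar preserves u here (none of its changes turn any other segment into u), so the proto-segment is *u.
Continuing position by position gives *sukem; check it forward:
Dehani: start from *sukem.
  rule 1: no change — sukem
  rule 2 (intervocalic lenition): sukem → suhem
  rule 3 (pre-nasal raising): suhem → suhim
  ⇒ Dehani suhim
Satunar: start from *sukem.
  rule 1: no change — sukem
  rule 2 (intervocalic voicing): sukem → sugem
  rule 3 (vowel merger): sugem → sugim
  ⇒ Satunar sugim
Mikaiu: *sukem > suhem > sohem  (by unconditioned shift, vowel merger)
*sukem is the unique common source.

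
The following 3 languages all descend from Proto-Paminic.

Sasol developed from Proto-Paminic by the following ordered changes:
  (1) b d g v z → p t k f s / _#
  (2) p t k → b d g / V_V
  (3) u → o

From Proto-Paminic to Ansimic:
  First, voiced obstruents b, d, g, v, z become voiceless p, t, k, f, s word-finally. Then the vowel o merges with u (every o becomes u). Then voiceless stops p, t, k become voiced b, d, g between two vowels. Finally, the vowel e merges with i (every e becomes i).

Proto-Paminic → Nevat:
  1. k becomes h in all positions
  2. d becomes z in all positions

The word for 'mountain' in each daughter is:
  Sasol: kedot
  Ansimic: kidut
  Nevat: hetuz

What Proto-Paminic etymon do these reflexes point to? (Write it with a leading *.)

*ketud

Position 4: Sasol has o, Ansimic has u, Nevat has u. Nevat preserves u here (none of its changes turn any other segment into u), so the proto-segment is *u.
Position 1: Sasol has k, Ansimic has k, Nevat has h. Taking the neighbouring segments as reconstructed: Sasol k can only go back to *k; Ansimic k can only go back to *k; Nevat h could go back to *k or *h — the one source consistent with every daughter is *k.
Position 3: Sasol has d, Ansimic has d, Nevat has t. Nevat preserves t here (none of its changes turn any other segment into t), so the proto-segment is *t.
Verify the candidate proto-form against each daughter:
Sasol: *ketud > ketut > kedut > kedot  (by final devoicing, intervocalic voicing, vowel merger)
Ansimic: *ketud
  ketud → ketut   [final devoicing]
  ketut (rule 2 does not apply)
  ketut → kedut   [intervocalic voicing]
  kedut → kidut   [vowel merger]
  giving Ansimic kidut.
Nevat: *ketud > hetud > hetuz  (by unconditioned shift, unconditioned shift)
No other proto-form is consistent with every reflex, so the reconstruction is *ketud.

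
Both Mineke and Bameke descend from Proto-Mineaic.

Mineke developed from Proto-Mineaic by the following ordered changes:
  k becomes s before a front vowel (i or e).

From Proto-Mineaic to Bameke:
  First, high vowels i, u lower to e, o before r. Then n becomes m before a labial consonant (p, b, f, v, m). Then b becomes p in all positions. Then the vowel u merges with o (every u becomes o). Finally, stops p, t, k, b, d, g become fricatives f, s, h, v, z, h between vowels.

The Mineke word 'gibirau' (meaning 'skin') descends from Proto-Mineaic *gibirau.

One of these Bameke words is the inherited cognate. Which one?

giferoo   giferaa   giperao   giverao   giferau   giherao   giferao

Bameke: *gibirau > giberau > giperau > giperao > giferao  (by pre-rhotic lowering, unconditioned shift, vowel merger, intervocalic lenition)
Only 'giferao' matches the regular Bameke development of *gibirau.

giferao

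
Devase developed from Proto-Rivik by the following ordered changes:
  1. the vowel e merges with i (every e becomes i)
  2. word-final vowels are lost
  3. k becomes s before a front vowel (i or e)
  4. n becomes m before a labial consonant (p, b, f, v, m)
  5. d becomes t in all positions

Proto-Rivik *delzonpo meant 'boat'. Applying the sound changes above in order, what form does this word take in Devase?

Devase: *delzonpo > dilzonpo > dilzonp > dilzomp > tilzomp  (by vowel merger, apocope, nasal place assimilation, unconditioned shift)

tilzomp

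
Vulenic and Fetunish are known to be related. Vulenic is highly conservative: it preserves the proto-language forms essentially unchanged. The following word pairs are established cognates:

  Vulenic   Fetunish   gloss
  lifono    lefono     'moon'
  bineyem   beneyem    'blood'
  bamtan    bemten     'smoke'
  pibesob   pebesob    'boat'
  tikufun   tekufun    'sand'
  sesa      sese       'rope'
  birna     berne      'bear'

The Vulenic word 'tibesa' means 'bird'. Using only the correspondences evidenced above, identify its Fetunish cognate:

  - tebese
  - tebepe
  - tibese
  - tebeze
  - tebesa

tebese

pibesob ~ pebesob — Vulenic i corresponds to Fetunish e after a consonant, before a labial obstruent.
sesa ~ sese, birna ~ berne — Vulenic a corresponds to Fetunish e word-finally.
Applying these to Vulenic 'tibesa':
  tibesa → tebesa   (i→e after a consonant, before a labial obstruent)
  tebesa → tebese   (a→e word-finally)
So the Fetunish cognate is 'tebese'.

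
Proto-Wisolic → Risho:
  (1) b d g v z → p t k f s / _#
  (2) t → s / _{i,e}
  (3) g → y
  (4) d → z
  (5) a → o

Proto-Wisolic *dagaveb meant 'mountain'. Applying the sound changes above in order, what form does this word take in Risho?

Risho: *dagaveb
  dagaveb → dagavep   [final devoicing]
  dagavep (rule 2 does not apply)
  dagavep → dayavep   [unconditioned shift]
  dayavep → zayavep   [unconditioned shift]
  zayavep → zoyovep   [vowel merger]
  giving Risho zoyovep.

zoyovep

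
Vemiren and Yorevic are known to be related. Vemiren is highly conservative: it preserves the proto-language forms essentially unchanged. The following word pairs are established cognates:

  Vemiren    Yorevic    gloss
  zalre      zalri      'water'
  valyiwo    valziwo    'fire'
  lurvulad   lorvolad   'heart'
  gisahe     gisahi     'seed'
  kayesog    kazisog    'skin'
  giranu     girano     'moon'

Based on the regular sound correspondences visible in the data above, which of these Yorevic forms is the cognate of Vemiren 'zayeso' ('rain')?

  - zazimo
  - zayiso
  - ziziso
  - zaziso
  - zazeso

kayesog ~ kazisog — Vemiren y corresponds to Yorevic z between vowels (before a front vowel).
kayesog ~ kazisog — Vemiren e corresponds to Yorevic i after a consonant, before a consonant other than r, m, n, p, b, f, v.
Applying these to Vemiren 'zayeso':
  zayeso → zazeso   (y→z between vowels (before a front vowel))
  zazeso → zaziso   (e→i after a consonant, before a consonant other than r, m, n, p, b, f, v)
So the Yorevic cognate is 'zaziso'.

zaziso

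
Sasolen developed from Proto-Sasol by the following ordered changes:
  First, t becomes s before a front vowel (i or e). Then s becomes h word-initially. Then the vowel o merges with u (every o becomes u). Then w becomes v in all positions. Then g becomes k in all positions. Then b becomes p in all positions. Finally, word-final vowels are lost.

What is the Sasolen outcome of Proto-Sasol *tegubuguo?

Sasolen: *tegubuguo
  tegubuguo → segubuguo   [palatalisation]
  segubuguo → hegubuguo   [debuccalisation]
  hegubuguo → hegubuguu   [vowel merger]
  hegubuguu (rule 4 does not apply)
  hegubuguu → hekubukuu   [unconditioned shift]
  hekubukuu → hekupukuu   [unconditioned shift]
  hekupukuu → hekupuku   [apocope]
  giving Sasolen hekupuku.

hekupuku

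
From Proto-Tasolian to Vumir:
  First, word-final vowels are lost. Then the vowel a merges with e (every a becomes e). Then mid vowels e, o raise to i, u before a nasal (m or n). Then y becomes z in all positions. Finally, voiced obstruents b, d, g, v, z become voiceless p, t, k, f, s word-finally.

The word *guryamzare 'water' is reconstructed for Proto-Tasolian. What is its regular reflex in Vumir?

Vumir: *guryamzare
  guryamzare → guryamzar   [apocope]
  guryamzar → guryemzer   [vowel merger]
  guryemzer → guryimzer   [pre-nasal raising]
  guryimzer → gurzimzer   [unconditioned shift]
  gurzimzer (rule 5 does not apply)
  giving Vumir gurzimzer.

gurzimzer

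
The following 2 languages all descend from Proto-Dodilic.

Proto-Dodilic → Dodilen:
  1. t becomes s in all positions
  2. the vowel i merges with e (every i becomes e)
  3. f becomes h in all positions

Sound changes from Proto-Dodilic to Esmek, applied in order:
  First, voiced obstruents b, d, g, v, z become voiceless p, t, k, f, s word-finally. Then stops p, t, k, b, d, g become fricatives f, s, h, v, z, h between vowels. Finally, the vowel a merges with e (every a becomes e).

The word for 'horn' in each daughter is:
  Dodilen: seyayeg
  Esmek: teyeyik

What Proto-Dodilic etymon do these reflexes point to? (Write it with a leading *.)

Position 4: Dodilen has a, Esmek has e. Dodilen preserves a here (none of its changes turn any other segment into a), so the proto-segment is *a.
Position 7: Dodilen has g, Esmek has k. Dodilen preserves g here (none of its changes turn any other segment into g), so the proto-segment is *g.
Position 1: Dodilen has s, Esmek has t. Taking the neighbouring segments as reconstructed: Dodilen s could go back to *t or *s; Esmek t can only go back to *t — the one source consistent with every daughter is *t.
Continuing position by position gives *teyayig; check it forward:
Dodilen: *teyayig > seyayig > seyayeg  (by unconditioned shift, vowel merger)
Esmek: *teyayig
  teyayig → teyayik   [final devoicing]
  teyayik (rule 2 does not apply)
  teyayik → teyeyik   [vowel merger]
  giving Esmek teyeyik.
*teyayig is the unique common source.

*teyayig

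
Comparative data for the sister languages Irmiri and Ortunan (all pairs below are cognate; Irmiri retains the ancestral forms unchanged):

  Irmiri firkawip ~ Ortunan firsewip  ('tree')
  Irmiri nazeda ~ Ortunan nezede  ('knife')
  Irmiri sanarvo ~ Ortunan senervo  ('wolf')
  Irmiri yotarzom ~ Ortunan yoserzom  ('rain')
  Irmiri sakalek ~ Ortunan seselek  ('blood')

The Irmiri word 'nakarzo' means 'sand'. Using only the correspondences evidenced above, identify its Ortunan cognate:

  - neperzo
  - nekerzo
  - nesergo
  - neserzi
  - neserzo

neserzo

firkawip ~ firsewip, nazeda ~ nezede — Irmiri a corresponds to Ortunan e after a consonant, before a consonant other than r, m, n, p, b, f, v.
sakalek ~ seselek — Irmiri k corresponds to Ortunan s between vowels (before a back vowel).
sanarvo ~ senervo, yotarzom ~ yoserzom — Irmiri a corresponds to Ortunan e after a consonant, before r.
Applying these to Irmiri 'nakarzo':
  nakarzo → nekarzo   (a→e after a consonant, before a consonant other than r, m, n, p, b, f, v)
  nekarzo → nesarzo   (k→s between vowels (before a back vowel))
  nesarzo → neserzo   (a→e after a consonant, before r)
So the Ortunan cognate is 'neserzo'.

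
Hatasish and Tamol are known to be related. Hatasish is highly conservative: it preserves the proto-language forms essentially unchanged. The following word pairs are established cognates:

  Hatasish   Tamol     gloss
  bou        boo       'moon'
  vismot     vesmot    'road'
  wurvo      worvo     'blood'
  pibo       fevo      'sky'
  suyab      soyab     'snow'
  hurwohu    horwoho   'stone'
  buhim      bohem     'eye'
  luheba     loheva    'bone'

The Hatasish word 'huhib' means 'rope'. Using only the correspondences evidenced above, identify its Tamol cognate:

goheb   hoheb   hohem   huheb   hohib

hoheb

suyab ~ soyab, buhim ~ bohem — Hatasish u corresponds to Tamol o after a consonant, before a consonant other than r, m, n, p, b, f, v.
pibo ~ fevo — Hatasish i corresponds to Tamol e after a consonant, before a labial obstruent.
Applying these to Hatasish 'huhib':
  huhib → hohib   (u→o after a consonant, before a consonant other than r, m, n, p, b, f, v)
  hohib → hoheb   (i→e after a consonant, before a labial obstruent)
So the Tamol cognate is 'hoheb'.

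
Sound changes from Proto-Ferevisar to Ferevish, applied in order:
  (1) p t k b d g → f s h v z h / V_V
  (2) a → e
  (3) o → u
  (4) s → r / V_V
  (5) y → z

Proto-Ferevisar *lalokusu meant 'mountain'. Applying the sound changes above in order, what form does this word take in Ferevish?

leluhuru

Ferevish: *lalokusu
  lalokusu → lalohusu   [intervocalic lenition]
  lalohusu → lelohusu   [vowel merger]
  lelohusu → leluhusu   [vowel merger]
  leluhusu → leluhuru   [rhotacism]
  leluhuru (rule 5 does not apply)
  giving Ferevish leluhuru.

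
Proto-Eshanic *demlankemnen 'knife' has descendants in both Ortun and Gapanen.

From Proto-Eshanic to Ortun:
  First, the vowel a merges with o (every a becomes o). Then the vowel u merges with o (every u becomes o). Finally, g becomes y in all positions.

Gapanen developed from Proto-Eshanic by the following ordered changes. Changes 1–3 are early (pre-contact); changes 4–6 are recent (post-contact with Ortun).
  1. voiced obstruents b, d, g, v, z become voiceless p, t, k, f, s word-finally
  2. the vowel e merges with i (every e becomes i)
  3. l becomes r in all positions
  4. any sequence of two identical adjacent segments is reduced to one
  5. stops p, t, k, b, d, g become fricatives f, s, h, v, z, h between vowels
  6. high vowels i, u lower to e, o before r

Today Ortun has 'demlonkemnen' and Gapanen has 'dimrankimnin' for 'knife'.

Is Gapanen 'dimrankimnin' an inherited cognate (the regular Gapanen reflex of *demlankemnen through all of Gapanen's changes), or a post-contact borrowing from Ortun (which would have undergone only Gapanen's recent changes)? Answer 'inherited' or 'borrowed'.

If inherited, *demlankemnen would pass through all of Gapanen's changes:
Gapanen: start from *demlankemnen.
  rule 1: no change — demlankemnen
  rule 2 (vowel merger): demlankemnen → dimlankimnin
  rule 3 (unconditioned shift): dimlankimnin → dimrankimnin
  rule 4: no change — dimrankimnin
  rule 5: no change — dimrankimnin
  rule 6: no change — dimrankimnin
  ⇒ Gapanen dimrankimnin
If borrowed from Ortun 'demlonkemnen' after the early changes, it would undergo only the recent ones:
  rule 4 (degemination): no change (demlonkemnen)
  rule 5 (intervocalic lenition): no change (demlonkemnen)
  rule 6 (pre-rhotic lowering): no change (demlonkemnen)
  ⇒ as a loan: demlonkemnen
Gapanen 'dimrankimnin' matches the inherited outcome exactly, so it is an inherited cognate, not a loan.

inherited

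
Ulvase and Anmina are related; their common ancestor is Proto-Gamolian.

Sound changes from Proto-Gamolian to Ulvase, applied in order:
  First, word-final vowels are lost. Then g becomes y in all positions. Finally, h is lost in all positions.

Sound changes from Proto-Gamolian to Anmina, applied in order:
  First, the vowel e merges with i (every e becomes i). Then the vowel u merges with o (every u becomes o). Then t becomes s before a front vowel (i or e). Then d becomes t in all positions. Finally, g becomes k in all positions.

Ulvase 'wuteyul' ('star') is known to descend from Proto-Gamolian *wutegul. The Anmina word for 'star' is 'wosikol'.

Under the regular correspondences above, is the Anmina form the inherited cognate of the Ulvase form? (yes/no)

yes

Derive the expected Anmina reflex of *wutegul:
Anmina: *wutegul > wutigul > wotigol > wosigol > wosikol  (by vowel merger, vowel merger, palatalisation, unconditioned shift)
Anmina 'wosikol' matches the regular reflex exactly, so the pair is cognate.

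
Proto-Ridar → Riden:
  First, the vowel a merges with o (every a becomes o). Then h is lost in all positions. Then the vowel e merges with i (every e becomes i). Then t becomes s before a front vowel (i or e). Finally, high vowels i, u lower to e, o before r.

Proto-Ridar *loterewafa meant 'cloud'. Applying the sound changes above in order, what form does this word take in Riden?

loseriwofo

Riden: *loterewafa
  loterewafa → loterewofo   [vowel merger]
  loterewofo (rule 2 does not apply)
  loterewofo → lotiriwofo   [vowel merger]
  lotiriwofo → losiriwofo   [palatalisation]
  losiriwofo → loseriwofo   [pre-rhotic lowering]
  giving Riden loseriwofo.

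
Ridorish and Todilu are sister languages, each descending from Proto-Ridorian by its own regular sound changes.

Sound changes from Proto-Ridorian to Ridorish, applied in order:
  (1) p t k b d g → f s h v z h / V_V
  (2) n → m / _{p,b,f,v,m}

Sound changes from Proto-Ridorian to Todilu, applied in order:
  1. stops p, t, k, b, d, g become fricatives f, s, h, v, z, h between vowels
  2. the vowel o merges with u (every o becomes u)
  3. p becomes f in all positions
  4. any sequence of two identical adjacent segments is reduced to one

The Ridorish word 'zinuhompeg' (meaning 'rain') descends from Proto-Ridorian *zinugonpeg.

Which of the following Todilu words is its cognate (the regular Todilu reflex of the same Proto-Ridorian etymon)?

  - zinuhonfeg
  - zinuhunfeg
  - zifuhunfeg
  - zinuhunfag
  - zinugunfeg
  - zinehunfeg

Todilu: start from *zinugonpeg.
  rule 1 (intervocalic lenition): zinugonpeg → zinuhonpeg
  rule 2 (vowel merger): zinuhonpeg → zinuhunpeg
  rule 3 (unconditioned shift): zinuhunpeg → zinuhunfeg
  rule 4: no change — zinuhunfeg
  ⇒ Todilu zinuhunfeg
Among the options, 'zinuhunfeg' alone shows every Todilu change applied in order.

zinuhunfeg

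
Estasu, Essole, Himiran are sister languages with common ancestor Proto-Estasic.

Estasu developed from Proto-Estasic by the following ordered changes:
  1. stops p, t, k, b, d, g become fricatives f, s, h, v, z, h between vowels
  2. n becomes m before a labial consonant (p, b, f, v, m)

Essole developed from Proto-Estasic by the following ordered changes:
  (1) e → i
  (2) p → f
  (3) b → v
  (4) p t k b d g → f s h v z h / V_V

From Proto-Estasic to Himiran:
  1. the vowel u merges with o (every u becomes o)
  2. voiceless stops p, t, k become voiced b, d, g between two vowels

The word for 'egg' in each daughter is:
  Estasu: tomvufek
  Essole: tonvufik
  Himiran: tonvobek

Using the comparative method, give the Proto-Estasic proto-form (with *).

*tonvupek

Position 5: Estasu has u, Essole has u, Himiran has o. Estasu preserves u here (none of its changes turn any other segment into u), so the proto-segment is *u.
Position 7: Estasu has e, Essole has i, Himiran has e. Estasu preserves e here (none of its changes turn any other segment into e), so the proto-segment is *e.
Position 3: Estasu has m, Essole has n, Himiran has n. Essole preserves n here (none of its changes turn any other segment into n), so the proto-segment is *n.
This points to *tonvupek. Verify forward in each daughter:
Estasu: start from *tonvupek.
  rule 1 (intervocalic lenition): tonvupek → tonvufek
  rule 2 (nasal place assimilation): tonvufek → tomvufek
  ⇒ Estasu tomvufek
Essole: *tonvupek > tonvupik > tonvufik  (by vowel merger, unconditioned shift)
Himiran: start from *tonvupek.
  rule 1 (vowel merger): tonvupek → tonvopek
  rule 2 (intervocalic voicing): tonvopek → tonvobek
  ⇒ Himiran tonvobek
No other proto-form is consistent with every reflex, so the reconstruction is *tonvupek.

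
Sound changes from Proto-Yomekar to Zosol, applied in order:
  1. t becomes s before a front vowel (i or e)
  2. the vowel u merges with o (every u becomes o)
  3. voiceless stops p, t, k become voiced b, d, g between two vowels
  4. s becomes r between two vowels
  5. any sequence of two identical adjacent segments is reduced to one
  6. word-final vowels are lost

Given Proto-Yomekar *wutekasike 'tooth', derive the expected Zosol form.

Zosol: *wutekasike
  wutekasike → wusekasike   [palatalisation]
  wusekasike → wosekasike   [vowel merger]
  wosekasike → wosegasige   [intervocalic voicing]
  wosegasige → woregarige   [rhotacism]
  woregarige (rule 5 does not apply)
  woregarige → woregarig   [apocope]
  giving Zosol woregarig.

woregarig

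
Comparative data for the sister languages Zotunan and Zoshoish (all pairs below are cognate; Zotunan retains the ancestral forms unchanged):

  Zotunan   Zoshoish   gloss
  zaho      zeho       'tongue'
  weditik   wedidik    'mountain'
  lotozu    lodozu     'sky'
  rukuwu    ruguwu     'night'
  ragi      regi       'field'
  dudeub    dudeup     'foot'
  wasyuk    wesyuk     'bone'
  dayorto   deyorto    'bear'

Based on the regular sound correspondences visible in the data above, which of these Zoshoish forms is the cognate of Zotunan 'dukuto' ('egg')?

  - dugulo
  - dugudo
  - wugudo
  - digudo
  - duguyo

rukuwu ~ ruguwu — Zotunan k corresponds to Zoshoish g between vowels (before a back vowel).
lotozu ~ lodozu — Zotunan t corresponds to Zoshoish d between vowels (before a back vowel).
Applying these to Zotunan 'dukuto':
  dukuto → duguto   (k→g between vowels (before a back vowel))
  duguto → dugudo   (t→d between vowels (before a back vowel))
So the Zoshoish cognate is 'dugudo'.

dugudo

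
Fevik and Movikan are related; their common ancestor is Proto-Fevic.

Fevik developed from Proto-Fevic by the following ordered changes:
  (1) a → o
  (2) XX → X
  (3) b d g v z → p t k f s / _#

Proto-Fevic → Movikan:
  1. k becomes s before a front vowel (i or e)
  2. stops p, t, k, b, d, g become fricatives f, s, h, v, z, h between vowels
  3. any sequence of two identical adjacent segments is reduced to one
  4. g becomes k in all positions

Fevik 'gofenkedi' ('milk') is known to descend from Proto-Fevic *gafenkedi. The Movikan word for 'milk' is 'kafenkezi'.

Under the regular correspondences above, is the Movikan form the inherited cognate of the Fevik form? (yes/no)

Derive the expected Movikan reflex of *gafenkedi:
Movikan: *gafenkedi
  gafenkedi → gafensedi   [palatalisation]
  gafensedi → gafensezi   [intervocalic lenition]
  gafensezi (rule 3 does not apply)
  gafensezi → kafensezi   [unconditioned shift]
  giving Movikan kafensezi.
The regular Movikan reflex would be 'kafensezi', but the attested form is 'kafenkezi'. The correspondence is irregular, so they are not cognates (the Movikan form has a different source).

no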